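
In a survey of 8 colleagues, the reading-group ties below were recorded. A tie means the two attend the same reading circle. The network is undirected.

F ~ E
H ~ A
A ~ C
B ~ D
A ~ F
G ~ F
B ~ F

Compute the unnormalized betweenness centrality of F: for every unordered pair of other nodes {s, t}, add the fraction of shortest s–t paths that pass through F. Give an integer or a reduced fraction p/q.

17

Pairs whose geodesics pass through F — B–G: 1; B–E: 1; B–C: 1; B–H: 1; B–A: 1; G–E: 1; G–C: 1; G–H: 1; G–D: 1; G–A: 1; E–C: 1; E–H: 1; E–D: 1; E–A: 1 … (+3 more pairs).
All other pairs contribute 0.
Summing the contributions gives betweenness(F) = 17.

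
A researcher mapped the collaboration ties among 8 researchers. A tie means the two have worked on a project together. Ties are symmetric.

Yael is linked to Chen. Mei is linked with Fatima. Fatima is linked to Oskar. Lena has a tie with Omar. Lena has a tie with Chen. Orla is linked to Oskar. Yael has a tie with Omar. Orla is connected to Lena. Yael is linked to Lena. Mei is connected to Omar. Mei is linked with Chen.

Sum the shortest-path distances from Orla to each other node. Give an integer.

Distances from Orla: Chen:2, Fatima:2, Lena:1, Mei:3, Omar:2, Oskar:1, Yael:2.
Sum = 2 + 2 + 1 + 3 + 2 + 1 + 2 = 13.

13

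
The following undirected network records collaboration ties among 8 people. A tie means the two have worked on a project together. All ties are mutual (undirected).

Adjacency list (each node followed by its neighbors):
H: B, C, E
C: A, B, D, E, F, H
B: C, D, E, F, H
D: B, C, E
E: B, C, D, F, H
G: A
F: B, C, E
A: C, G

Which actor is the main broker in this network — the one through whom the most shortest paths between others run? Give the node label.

Unnormalized betweenness of each node: A:6, B:1, C:11, D:0, E:1, F:0, G:0, H:0.
C has the largest value, 11, making it the main broker — the node through which the most shortest paths run.

C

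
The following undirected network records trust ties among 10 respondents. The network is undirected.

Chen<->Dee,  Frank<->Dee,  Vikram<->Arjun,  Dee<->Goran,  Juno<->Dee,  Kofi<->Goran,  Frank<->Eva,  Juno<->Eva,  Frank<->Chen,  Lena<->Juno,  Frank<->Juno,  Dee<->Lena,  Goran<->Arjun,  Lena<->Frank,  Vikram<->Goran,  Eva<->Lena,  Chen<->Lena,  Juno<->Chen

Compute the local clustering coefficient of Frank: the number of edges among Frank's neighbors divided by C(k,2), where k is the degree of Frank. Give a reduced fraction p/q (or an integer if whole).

4/5

Frank's neighbors: Chen, Dee, Eva, Juno, and Lena (k = 5).
Possible neighbor pairs: C(5,2) = 10. Edges among them: Chen–Dee, Chen–Juno, Chen–Lena, Dee–Juno, Dee–Lena, Eva–Juno, Eva–Lena, Juno–Lena → e = 8.
Clustering(Frank) = 8/10 = 4/5.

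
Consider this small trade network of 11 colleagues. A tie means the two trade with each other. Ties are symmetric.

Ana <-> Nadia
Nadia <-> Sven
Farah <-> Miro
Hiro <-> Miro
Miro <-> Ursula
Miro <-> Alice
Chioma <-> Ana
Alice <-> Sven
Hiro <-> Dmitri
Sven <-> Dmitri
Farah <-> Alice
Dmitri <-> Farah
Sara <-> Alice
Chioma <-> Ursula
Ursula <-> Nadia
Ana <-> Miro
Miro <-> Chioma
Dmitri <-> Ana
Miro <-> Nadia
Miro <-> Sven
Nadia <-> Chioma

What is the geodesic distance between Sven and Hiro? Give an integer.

One shortest route is Sven – Miro – Hiro, which uses 2 edges, and Sven and Hiro are not directly tied, so nothing shorter exists. So d(Sven,Hiro) = 2.

2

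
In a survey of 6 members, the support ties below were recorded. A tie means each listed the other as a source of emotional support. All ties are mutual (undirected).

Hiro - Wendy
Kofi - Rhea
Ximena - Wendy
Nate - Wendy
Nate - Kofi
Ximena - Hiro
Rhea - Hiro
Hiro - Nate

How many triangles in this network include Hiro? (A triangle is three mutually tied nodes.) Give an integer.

2

Hiro's neighbors: Nate, Rhea, Wendy, and Ximena.
Neighbor pairs that are themselves tied: Hiro–Nate–Wendy; Hiro–Wendy–Ximena. Each forms one triangle with Hiro, for 2 in total.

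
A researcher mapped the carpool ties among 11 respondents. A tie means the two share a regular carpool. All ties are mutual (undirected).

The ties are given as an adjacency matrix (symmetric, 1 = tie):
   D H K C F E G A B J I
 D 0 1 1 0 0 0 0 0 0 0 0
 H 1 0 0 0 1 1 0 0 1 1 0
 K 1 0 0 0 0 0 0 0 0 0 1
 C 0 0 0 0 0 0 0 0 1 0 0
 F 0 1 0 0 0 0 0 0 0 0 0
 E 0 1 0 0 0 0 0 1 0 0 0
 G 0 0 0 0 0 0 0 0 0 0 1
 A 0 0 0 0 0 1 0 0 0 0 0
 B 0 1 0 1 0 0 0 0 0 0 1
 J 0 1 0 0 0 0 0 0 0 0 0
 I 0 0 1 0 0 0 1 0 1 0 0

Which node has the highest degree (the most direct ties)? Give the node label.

H

Degrees — A:1, B:3, C:1, D:2, E:2, F:1, G:1, H:5, I:3, J:1, K:2.
The maximum is 5, attained only by H.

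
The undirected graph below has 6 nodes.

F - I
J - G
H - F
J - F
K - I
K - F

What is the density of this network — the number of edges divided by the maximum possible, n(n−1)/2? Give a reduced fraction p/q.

2/5

There are 6 edges and 6 nodes, so the maximum possible is C(6,2) = 15.
Density = 6/15 = 2/5.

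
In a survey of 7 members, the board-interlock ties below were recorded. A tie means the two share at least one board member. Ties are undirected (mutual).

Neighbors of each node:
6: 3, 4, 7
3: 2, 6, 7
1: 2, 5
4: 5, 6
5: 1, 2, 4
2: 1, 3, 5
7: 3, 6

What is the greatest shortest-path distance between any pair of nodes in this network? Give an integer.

Eccentricity of each node (its greatest distance to any other): 1:3, 2:2, 3:2, 4:2, 5:3, 6:3, 7:3.
The maximum eccentricity is 3, realized for instance by the pair 5–7 via 5 – 2 – 3 – 7. So the diameter is 3.

3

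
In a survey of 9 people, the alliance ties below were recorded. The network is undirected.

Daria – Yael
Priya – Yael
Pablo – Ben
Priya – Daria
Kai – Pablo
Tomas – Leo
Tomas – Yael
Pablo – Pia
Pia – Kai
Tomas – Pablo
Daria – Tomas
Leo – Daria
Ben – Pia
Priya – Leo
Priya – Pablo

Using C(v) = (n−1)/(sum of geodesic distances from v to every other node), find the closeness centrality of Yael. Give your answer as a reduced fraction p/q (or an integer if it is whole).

1/2

Distances from Yael: Ben:3, Daria:1, Kai:3, Leo:2, Pablo:2, Pia:3, Priya:1, Tomas:1. Sum = 16.
n = 9, so closeness = 8/16 = 1/2.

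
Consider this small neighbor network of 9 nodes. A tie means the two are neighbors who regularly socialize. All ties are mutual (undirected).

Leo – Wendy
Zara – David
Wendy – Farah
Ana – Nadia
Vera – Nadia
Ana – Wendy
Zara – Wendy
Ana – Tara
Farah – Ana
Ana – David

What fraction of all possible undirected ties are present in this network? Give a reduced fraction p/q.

5/18

There are 10 edges and 9 nodes, so the maximum possible is C(9,2) = 36.
Density = 10/36 = 5/18.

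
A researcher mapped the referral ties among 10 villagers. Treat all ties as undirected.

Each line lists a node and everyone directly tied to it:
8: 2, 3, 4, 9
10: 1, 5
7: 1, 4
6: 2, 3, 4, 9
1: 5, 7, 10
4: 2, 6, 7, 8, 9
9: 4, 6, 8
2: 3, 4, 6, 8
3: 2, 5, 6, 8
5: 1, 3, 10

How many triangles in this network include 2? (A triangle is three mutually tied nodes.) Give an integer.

4

2's neighbors: 3, 4, 6, and 8.
Neighbor pairs that are themselves tied: 2–3–6; 2–3–8; 2–4–6; 2–4–8. Each forms one triangle with 2, for 4 in total.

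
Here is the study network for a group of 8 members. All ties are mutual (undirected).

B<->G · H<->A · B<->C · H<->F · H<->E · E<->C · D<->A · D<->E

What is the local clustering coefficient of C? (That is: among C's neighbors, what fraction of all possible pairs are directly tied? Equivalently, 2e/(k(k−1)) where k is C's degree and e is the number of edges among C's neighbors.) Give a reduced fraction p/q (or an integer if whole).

C's neighbors: B and E (k = 2).
Possible neighbor pairs: C(2,2) = 1. Edges among them: none → e = 0.
Clustering(C) = 0/1.

0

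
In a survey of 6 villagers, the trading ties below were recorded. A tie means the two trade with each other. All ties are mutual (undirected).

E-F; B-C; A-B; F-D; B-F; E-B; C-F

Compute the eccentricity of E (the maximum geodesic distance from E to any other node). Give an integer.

Distances from E: A:2, B:1, C:2, D:2, F:1.
The largest is 2 (to C, D, and A), so the eccentricity of E is 2.

2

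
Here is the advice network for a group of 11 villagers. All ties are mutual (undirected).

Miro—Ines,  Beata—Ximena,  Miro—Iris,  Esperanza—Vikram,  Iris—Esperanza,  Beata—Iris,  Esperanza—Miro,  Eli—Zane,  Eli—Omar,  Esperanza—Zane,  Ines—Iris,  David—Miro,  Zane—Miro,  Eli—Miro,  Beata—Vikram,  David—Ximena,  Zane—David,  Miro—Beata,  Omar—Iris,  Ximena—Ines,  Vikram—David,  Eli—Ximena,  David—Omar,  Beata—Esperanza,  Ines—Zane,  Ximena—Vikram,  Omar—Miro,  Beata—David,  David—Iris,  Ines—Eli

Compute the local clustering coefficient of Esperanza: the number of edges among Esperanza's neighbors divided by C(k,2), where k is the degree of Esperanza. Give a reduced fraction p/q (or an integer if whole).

Esperanza's neighbors: Beata, Iris, Miro, Vikram, and Zane (k = 5).
Possible neighbor pairs: C(5,2) = 10. Edges among them: Beata–Iris, Beata–Miro, Beata–Vikram, Iris–Miro, Miro–Zane → e = 5.
Clustering(Esperanza) = 5/10 = 1/2.

1/2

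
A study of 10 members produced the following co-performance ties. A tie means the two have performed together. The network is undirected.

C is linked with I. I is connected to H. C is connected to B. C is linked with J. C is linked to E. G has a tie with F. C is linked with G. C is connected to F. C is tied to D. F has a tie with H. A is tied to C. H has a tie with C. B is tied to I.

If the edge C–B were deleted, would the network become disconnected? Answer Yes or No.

Even without that edge, C still reaches B via C – I – B, so the network stays connected. Not a bridge.

No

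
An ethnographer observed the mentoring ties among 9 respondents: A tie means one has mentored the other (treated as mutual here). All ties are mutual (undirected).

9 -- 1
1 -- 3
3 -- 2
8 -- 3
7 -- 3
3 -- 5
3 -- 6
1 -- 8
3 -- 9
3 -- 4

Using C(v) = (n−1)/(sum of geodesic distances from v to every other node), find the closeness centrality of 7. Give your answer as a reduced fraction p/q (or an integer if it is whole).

Distances from 7: 1:2, 2:2, 3:1, 4:2, 5:2, 6:2, 8:2, 9:2. Sum = 15.
n = 9, so closeness = 8/15.

8/15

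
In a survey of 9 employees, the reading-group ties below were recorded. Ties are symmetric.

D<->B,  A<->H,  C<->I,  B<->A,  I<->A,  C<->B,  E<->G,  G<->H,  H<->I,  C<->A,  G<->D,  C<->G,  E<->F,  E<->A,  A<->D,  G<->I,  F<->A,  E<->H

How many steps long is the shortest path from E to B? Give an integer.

One shortest route is E – A – B, which uses 2 edges, and E and B are not directly tied, so nothing shorter exists. So d(E,B) = 2.

2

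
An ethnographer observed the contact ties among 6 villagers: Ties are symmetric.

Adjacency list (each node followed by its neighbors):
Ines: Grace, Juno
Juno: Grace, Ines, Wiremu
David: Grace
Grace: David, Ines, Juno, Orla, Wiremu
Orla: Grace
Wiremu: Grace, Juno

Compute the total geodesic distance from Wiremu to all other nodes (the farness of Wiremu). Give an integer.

8

Distances from Wiremu: David:2, Grace:1, Ines:2, Juno:1, Orla:2.
Sum = 2 + 1 + 2 + 1 + 2 = 8.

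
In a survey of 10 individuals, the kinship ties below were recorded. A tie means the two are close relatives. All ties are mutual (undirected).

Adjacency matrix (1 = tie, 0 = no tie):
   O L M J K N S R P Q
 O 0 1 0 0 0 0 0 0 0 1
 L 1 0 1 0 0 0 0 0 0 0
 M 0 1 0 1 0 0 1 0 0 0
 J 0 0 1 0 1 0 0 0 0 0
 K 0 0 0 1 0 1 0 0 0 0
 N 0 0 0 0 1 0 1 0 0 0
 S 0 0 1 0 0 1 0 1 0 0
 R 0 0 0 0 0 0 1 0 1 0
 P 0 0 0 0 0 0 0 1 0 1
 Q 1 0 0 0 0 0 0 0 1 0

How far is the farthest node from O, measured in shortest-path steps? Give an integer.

Distances from O: J:3, K:4, L:1, M:2, N:4, P:2, Q:1, R:3, S:3.
The largest is 4 (to K and N), so the eccentricity of O is 4.

4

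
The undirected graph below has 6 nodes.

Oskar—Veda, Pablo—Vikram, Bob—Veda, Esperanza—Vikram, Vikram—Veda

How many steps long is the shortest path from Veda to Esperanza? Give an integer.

2

One shortest route is Veda – Vikram – Esperanza, which uses 2 edges, and Veda and Esperanza are not directly tied, so nothing shorter exists. So d(Veda,Esperanza) = 2.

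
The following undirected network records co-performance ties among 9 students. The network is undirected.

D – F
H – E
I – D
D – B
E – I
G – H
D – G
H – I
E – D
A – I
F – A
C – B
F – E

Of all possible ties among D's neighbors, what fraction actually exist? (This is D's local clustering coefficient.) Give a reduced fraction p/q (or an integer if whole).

D's neighbors: B, E, F, G, and I (k = 5).
Possible neighbor pairs: C(5,2) = 10. Edges among them: E–F, E–I → e = 2.
Clustering(D) = 2/10 = 1/5.

1/5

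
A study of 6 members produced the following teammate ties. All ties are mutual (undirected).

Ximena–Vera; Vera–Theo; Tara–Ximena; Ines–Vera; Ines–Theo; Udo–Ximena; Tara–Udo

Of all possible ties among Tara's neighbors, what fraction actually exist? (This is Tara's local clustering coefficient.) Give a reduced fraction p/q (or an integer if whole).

1

Tara's neighbors: Udo and Ximena (k = 2).
Possible neighbor pairs: C(2,2) = 1. Edges among them: Udo–Ximena → e = 1.
Clustering(Tara) = 1/1.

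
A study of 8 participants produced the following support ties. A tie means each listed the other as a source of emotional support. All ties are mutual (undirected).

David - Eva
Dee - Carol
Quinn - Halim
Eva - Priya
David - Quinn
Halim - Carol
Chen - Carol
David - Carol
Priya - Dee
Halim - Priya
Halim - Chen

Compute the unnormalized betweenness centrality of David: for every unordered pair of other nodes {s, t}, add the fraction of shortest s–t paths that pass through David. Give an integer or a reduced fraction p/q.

10/3

Pairs whose geodesics pass through David — Quinn–Eva: 1; Quinn–Dee: 1/3; Quinn–Carol: 1/2; Eva–Carol: 1; Eva–Chen: 1/2.
All other pairs contribute 0.
Summing the contributions gives betweenness(David) = 10/3.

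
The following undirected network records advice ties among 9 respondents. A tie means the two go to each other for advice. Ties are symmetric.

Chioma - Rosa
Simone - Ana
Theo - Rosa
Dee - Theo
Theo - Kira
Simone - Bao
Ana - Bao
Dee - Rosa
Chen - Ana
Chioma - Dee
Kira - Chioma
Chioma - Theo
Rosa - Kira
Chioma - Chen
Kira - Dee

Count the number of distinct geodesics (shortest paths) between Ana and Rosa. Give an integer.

1

The shortest distance is 3, and the only length-3 path is Ana–Chen–Chioma–Rosa. So there is exactly 1 shortest path.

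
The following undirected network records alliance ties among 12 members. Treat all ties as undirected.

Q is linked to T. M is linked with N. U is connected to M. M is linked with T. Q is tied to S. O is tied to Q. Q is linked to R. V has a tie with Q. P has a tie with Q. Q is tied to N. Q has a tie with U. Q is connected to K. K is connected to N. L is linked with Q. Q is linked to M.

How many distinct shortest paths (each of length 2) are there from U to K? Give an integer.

The shortest distance is 2, and the only length-2 path is U–Q–K. So there is exactly 1 shortest path.

1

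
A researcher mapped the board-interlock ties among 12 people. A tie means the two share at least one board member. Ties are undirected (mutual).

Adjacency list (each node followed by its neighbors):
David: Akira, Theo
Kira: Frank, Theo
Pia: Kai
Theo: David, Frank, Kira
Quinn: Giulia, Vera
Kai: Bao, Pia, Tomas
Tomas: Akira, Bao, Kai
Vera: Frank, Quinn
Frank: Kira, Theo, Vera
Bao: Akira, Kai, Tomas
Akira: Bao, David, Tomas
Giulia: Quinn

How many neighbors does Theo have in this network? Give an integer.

Theo is directly tied to David, Frank, and Kira. That is 3 neighbors, so the degree of Theo is 3.

3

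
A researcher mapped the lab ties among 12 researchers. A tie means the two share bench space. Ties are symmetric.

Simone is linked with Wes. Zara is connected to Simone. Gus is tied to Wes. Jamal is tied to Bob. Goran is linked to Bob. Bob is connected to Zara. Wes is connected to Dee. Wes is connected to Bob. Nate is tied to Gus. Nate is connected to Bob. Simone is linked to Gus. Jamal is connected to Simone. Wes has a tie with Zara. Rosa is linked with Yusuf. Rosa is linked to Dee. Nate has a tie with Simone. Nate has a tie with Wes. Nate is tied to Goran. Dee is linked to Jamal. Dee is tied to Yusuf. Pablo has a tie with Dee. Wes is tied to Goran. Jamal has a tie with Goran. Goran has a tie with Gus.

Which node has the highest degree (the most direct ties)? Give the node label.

Wes

Degrees — Bob:5, Dee:5, Goran:5, Gus:4, Jamal:4, Nate:5, Pablo:1, Rosa:2, Simone:5, Wes:7, Yusuf:2, Zara:3.
The maximum is 7, attained only by Wes.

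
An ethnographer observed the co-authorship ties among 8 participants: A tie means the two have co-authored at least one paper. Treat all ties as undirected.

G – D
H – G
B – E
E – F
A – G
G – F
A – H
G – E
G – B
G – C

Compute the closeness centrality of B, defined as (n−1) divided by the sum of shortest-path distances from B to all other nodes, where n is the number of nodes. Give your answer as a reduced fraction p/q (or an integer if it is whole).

7/12

Distances from B: A:2, C:2, D:2, E:1, F:2, G:1, H:2. Sum = 12.
n = 8, so closeness = 7/12.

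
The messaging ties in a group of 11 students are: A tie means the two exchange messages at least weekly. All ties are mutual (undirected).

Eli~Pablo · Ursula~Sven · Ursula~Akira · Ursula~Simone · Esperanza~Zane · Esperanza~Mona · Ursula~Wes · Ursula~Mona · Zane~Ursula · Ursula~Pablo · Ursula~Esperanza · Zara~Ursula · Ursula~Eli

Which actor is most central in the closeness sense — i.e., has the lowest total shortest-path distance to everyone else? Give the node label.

Farness (sum of distances to all others) for each node — Akira:19, Eli:18, Esperanza:17, Mona:18, Pablo:18, Simone:19, Sven:19, Ursula:10, Wes:19, Zane:18, Zara:19.
The smallest farness is 10, for Ursula, so Ursula has the highest closeness.

Ursula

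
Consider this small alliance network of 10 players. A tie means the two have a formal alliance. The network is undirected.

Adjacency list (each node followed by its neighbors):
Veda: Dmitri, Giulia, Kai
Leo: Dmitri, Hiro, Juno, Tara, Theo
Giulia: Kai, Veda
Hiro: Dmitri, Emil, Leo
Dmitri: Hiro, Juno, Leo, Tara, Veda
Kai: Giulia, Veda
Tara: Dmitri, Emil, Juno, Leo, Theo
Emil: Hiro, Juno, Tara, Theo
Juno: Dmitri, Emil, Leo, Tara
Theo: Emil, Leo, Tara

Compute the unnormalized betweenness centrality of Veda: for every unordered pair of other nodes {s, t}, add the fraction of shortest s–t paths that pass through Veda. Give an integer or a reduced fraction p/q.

Pairs whose geodesics pass through Veda — Hiro–Kai: 1; Hiro–Giulia: 1; Dmitri–Kai: 1; Dmitri–Giulia: 1; Emil–Kai: 3/3; Emil–Giulia: 3/3; Tara–Kai: 1; Tara–Giulia: 1; Leo–Kai: 1; Leo–Giulia: 1; Juno–Kai: 1; Juno–Giulia: 1; Theo–Kai: 2/2; Theo–Giulia: 2/2.
All other pairs contribute 0.
Summing the contributions gives betweenness(Veda) = 14.

14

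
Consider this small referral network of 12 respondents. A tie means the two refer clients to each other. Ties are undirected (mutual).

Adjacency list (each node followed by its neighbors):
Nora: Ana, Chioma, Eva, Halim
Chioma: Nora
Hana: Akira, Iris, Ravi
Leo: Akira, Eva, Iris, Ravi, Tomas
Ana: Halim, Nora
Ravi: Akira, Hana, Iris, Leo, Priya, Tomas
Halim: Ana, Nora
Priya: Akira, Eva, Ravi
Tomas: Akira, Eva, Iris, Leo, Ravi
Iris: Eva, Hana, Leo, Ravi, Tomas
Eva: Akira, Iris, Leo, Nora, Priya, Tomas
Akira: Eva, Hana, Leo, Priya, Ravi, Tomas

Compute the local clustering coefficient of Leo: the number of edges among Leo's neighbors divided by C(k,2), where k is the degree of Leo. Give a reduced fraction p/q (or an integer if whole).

4/5

Leo's neighbors: Akira, Eva, Iris, Ravi, and Tomas (k = 5).
Possible neighbor pairs: C(5,2) = 10. Edges among them: Akira–Eva, Akira–Ravi, Akira–Tomas, Eva–Iris, Eva–Tomas, Iris–Ravi, Iris–Tomas, Ravi–Tomas → e = 8.
Clustering(Leo) = 8/10 = 4/5.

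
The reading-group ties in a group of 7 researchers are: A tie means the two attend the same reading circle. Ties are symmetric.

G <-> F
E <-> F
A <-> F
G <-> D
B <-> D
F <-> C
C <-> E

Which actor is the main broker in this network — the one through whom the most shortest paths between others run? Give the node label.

F

Unnormalized betweenness of each node: A:0, B:0, C:0, D:5, E:0, F:11, G:8.
F has the largest value, 11, making it the main broker — the node through which the most shortest paths run.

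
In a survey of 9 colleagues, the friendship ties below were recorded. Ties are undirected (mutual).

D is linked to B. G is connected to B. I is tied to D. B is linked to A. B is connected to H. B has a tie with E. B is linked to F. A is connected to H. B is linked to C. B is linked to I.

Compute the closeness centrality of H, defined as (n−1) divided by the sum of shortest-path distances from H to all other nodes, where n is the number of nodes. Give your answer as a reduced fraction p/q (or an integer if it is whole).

Distances from H: A:1, B:1, C:2, D:2, E:2, F:2, G:2, I:2. Sum = 14.
n = 9, so closeness = 8/14 = 4/7.

4/7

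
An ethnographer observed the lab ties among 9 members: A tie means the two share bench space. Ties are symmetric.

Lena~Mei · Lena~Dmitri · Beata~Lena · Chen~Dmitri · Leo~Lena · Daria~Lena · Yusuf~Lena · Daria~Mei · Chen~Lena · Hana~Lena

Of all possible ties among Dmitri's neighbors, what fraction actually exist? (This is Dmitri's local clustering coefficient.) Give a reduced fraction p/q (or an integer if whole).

Dmitri's neighbors: Chen and Lena (k = 2).
Possible neighbor pairs: C(2,2) = 1. Edges among them: Chen–Lena → e = 1.
Clustering(Dmitri) = 1/1.

1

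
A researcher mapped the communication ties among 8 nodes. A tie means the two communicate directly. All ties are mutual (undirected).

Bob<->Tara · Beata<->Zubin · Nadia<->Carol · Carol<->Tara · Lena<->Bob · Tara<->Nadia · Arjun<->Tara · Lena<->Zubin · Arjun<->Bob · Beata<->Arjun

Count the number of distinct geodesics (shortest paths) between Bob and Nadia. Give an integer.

The shortest distance is 2, and the only length-2 path is Bob–Tara–Nadia. So there is exactly 1 shortest path.

1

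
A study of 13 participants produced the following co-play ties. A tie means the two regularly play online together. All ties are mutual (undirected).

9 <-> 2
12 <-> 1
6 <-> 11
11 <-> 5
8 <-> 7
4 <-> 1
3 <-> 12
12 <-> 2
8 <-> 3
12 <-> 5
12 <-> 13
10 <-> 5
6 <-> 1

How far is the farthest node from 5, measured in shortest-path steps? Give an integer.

Distances from 5: 1:2, 2:2, 3:2, 4:3, 6:2, 7:4, 8:3, 9:3, 10:1, 11:1, 12:1, 13:2.
The largest is 4 (to 7), so the eccentricity of 5 is 4.

4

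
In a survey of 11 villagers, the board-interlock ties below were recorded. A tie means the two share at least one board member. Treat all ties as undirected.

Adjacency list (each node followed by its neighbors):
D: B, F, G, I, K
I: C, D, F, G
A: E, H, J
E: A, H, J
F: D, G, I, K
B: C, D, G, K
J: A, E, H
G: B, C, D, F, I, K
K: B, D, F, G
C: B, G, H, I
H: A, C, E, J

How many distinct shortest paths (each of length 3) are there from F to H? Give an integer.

2

The shortest distance is 3. The length-3 paths are: F–G–C–H; F–I–C–H.
That gives 2 distinct shortest paths.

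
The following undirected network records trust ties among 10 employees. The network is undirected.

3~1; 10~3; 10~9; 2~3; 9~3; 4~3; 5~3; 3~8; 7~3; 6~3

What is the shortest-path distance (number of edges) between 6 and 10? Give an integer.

One shortest route is 6 – 3 – 10, which uses 2 edges, and 6 and 10 are not directly tied, so nothing shorter exists. So d(6,10) = 2.

2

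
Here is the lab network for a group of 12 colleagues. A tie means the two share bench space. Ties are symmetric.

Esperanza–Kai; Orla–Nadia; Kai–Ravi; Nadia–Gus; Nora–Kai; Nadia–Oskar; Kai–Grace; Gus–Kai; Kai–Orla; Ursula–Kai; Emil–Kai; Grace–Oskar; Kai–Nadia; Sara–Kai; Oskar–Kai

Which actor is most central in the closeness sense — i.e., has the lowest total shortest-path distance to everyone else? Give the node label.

Farness (sum of distances to all others) for each node — Emil:21, Esperanza:21, Grace:20, Gus:20, Kai:11, Nadia:18, Nora:21, Orla:20, Oskar:19, Ravi:21, Sara:21, Ursula:21.
The smallest farness is 11, for Kai, so Kai has the highest closeness.

Kai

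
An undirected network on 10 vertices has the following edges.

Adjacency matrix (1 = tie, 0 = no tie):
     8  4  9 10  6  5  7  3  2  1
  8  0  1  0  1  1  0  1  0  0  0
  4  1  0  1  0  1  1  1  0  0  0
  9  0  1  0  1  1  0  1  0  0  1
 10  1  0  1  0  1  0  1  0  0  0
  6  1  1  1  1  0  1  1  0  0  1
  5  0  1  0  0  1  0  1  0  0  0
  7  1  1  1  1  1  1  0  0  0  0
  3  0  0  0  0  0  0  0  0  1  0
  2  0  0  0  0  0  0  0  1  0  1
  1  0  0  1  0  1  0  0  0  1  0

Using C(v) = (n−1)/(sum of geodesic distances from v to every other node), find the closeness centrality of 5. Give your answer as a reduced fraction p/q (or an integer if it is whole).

Distances from 5: 1:2, 2:3, 3:4, 4:1, 6:1, 7:1, 8:2, 9:2, 10:2. Sum = 18.
n = 10, so closeness = 9/18 = 1/2.

1/2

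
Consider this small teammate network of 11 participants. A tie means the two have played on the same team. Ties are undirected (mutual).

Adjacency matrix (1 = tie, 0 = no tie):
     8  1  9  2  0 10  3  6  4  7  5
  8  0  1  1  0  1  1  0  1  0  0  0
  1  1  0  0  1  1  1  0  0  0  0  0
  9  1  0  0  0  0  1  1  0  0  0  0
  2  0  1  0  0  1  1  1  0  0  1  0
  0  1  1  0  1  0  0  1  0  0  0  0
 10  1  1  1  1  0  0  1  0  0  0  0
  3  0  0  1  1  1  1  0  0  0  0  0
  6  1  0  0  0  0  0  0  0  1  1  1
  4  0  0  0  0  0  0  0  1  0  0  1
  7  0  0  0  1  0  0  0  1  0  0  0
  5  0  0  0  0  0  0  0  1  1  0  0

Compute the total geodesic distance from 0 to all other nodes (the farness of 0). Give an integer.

Distances from 0: 1:1, 2:1, 3:1, 4:3, 5:3, 6:2, 7:2, 8:1, 9:2, 10:2.
Sum = 1 + 1 + 1 + 3 + 3 + 2 + 2 + 1 + 2 + 2 = 18.

18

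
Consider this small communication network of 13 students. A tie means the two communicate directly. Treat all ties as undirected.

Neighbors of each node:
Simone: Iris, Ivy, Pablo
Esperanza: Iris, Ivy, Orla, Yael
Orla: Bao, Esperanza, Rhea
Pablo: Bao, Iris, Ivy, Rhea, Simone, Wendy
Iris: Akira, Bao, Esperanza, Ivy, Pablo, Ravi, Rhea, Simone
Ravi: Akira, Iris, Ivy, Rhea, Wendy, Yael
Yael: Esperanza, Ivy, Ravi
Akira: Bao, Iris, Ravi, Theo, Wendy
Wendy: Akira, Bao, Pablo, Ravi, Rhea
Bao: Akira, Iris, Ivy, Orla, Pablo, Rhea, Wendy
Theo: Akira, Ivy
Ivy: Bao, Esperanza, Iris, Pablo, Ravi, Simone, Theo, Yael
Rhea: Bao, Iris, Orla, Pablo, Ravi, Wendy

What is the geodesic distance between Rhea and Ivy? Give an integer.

2

One shortest route is Rhea – Ravi – Ivy, which uses 2 edges, and Rhea and Ivy are not directly tied, so nothing shorter exists. So d(Rhea,Ivy) = 2.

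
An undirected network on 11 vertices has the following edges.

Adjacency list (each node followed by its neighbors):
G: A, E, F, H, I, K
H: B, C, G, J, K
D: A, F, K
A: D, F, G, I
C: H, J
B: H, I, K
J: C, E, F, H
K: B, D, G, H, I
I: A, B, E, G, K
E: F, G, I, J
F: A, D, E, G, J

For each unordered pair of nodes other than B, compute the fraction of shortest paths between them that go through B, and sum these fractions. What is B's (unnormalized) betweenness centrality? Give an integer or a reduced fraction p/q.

Pairs whose geodesics pass through B — C–I: 1/4; I–H: 1/3.
All other pairs contribute 0.
Summing the contributions gives betweenness(B) = 7/12.

7/12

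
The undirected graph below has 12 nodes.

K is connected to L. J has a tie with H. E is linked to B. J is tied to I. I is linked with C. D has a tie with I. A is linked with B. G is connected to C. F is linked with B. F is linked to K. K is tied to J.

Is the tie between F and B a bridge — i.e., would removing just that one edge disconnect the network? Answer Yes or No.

Yes

Without the F–B edge there is no alternate route between F and B, so the network disconnects. It is a bridge.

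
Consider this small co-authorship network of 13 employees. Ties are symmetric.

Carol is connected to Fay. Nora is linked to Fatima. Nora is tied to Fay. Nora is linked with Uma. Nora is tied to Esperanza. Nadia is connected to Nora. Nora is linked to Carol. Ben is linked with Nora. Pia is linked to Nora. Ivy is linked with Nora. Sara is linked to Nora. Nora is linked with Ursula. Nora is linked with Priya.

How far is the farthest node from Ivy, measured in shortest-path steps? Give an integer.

2

Distances from Ivy: Ben:2, Carol:2, Esperanza:2, Fatima:2, Fay:2, Nadia:2, Nora:1, Pia:2, Priya:2, Sara:2, Uma:2, Ursula:2.
The largest is 2 (to Ben, Ursula, Carol, Fay, Priya, Fatima, Nadia, Pia, Esperanza, Uma, and Sara), so the eccentricity of Ivy is 2.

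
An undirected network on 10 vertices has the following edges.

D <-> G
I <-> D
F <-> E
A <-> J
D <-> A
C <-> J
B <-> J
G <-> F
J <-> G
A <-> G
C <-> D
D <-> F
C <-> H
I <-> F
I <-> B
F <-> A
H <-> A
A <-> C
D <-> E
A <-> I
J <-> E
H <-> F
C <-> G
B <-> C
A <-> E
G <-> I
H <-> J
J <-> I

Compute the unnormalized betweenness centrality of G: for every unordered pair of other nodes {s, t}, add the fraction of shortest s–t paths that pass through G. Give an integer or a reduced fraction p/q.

Pairs whose geodesics pass through G — J–D: 1/5; J–F: 1/5; C–I: 1/5; C–F: 1/4.
All other pairs contribute 0.
Summing the contributions gives betweenness(G) = 17/20.

17/20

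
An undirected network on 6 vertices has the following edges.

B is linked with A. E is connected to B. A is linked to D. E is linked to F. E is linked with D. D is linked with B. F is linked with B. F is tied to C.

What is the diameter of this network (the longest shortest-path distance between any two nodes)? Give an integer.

Eccentricity of each node (its greatest distance to any other): A:3, B:2, C:3, D:3, E:2, F:2.
The maximum eccentricity is 3, realized for instance by the pair C–A via C – F – B – A. So the diameter is 3.

3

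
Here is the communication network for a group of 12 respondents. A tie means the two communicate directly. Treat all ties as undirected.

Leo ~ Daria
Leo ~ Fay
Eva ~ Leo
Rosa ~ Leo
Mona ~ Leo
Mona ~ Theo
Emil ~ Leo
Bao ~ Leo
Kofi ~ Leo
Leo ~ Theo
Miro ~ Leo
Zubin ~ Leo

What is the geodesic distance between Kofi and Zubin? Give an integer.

2

One shortest route is Kofi – Leo – Zubin, which uses 2 edges, and Kofi and Zubin are not directly tied, so nothing shorter exists. So d(Kofi,Zubin) = 2.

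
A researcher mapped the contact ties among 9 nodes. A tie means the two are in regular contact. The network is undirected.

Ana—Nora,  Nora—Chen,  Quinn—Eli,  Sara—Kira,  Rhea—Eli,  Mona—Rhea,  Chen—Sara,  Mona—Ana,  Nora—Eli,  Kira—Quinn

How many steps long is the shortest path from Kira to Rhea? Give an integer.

One shortest route is Kira – Quinn – Eli – Rhea, which uses 3 edges, and at distance 2 from Kira we only reach {Chen, Eli}, which does not include Rhea. So d(Kira,Rhea) = 3.

3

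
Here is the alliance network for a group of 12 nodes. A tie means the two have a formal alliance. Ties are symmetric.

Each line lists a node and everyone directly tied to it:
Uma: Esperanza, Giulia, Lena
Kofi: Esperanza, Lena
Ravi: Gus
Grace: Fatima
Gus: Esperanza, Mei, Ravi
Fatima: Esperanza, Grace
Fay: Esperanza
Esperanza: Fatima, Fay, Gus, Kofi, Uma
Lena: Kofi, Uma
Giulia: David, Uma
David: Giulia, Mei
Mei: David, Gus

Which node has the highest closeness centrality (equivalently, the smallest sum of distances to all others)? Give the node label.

Esperanza

Farness (sum of distances to all others) for each node — David:32, Esperanza:18, Fatima:26, Fay:28, Giulia:28, Grace:36, Gus:22, Kofi:26, Lena:30, Mei:28, Ravi:32, Uma:22.
The smallest farness is 18, for Esperanza, so Esperanza has the highest closeness.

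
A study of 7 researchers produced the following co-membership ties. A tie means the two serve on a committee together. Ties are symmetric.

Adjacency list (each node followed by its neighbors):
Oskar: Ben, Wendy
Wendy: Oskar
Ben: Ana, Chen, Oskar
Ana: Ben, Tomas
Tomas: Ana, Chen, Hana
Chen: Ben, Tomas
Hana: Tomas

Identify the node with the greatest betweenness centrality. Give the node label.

Unnormalized betweenness of each node: Ana:3, Ben:17/2, Chen:3, Hana:0, Oskar:5, Tomas:11/2, Wendy:0.
Ben has the largest value, 17/2, making it the main broker — the node through which the most shortest paths run.

Ben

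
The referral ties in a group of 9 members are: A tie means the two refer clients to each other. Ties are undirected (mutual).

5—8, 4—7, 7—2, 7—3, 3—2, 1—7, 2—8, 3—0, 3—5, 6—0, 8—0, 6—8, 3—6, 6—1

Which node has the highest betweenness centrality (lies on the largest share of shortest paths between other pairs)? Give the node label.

Unnormalized betweenness of each node: 0:1/4, 1:1, 2:9/4, 3:49/6, 4:0, 5:1/4, 6:41/12, 7:53/6, 8:17/6.
7 has the largest value, 53/6, making it the main broker — the node through which the most shortest paths run.

7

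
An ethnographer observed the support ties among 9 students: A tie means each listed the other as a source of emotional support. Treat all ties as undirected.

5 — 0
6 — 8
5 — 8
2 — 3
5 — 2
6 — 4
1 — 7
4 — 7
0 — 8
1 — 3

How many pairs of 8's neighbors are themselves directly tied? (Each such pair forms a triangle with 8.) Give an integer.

8's neighbors: 0, 5, and 6.
Neighbor pairs that are themselves tied: 8–0–5. Each forms one triangle with 8, for 1 in total.

1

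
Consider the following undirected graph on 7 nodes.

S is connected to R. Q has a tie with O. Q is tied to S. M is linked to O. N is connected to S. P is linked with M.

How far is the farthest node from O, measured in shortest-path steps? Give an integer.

3

Distances from O: M:1, N:3, P:2, Q:1, R:3, S:2.
The largest is 3 (to R and N), so the eccentricity of O is 3.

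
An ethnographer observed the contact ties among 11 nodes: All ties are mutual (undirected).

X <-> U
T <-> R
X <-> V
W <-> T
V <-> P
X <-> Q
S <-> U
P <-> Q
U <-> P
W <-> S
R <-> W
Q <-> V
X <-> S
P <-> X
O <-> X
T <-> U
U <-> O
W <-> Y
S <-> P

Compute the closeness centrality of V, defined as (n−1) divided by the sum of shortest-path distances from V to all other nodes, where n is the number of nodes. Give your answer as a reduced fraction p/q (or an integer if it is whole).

Distances from V: O:2, P:1, Q:1, R:4, S:2, T:3, U:2, W:3, X:1, Y:4. Sum = 23.
n = 11, so closeness = 10/23.

10/23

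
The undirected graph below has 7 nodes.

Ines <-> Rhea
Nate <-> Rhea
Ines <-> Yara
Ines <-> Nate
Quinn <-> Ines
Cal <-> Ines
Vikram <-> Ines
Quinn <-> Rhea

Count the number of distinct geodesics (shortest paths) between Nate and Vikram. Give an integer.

The shortest distance is 2, and the only length-2 path is Nate–Ines–Vikram. So there is exactly 1 shortest path.

1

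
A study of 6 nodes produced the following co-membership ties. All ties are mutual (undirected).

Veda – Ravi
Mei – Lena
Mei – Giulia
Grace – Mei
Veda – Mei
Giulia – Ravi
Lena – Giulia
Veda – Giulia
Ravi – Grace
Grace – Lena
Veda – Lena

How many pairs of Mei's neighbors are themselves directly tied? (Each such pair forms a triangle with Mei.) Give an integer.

4

Mei's neighbors: Giulia, Grace, Lena, and Veda.
Neighbor pairs that are themselves tied: Mei–Giulia–Lena; Mei–Giulia–Veda; Mei–Grace–Lena; Mei–Lena–Veda. Each forms one triangle with Mei, for 4 in total.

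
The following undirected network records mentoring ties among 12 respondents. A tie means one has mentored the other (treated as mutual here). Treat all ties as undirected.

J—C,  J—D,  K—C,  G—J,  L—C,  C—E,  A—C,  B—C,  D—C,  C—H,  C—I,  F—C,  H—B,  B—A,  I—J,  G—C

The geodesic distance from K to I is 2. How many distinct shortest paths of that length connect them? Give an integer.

1

The shortest distance is 2, and the only length-2 path is K–C–I. So there is exactly 1 shortest path.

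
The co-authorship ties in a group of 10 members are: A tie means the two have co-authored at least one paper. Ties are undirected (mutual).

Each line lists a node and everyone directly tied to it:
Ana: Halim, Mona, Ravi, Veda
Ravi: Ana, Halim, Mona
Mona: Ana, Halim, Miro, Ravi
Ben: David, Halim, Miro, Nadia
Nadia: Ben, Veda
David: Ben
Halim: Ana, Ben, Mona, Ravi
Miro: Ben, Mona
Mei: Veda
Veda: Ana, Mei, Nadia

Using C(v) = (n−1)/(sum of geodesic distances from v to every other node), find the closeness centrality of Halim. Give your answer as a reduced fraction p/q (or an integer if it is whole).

3/5

Distances from Halim: Ana:1, Ben:1, David:2, Mei:3, Miro:2, Mona:1, Nadia:2, Ravi:1, Veda:2. Sum = 15.
n = 10, so closeness = 9/15 = 3/5.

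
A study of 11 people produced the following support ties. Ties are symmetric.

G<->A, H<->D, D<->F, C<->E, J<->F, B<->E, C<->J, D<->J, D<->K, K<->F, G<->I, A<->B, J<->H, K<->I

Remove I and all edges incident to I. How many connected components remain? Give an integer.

1

I's neighbors (G and K) remain reachable from one another through other ties, so the rest of the network stays in one piece.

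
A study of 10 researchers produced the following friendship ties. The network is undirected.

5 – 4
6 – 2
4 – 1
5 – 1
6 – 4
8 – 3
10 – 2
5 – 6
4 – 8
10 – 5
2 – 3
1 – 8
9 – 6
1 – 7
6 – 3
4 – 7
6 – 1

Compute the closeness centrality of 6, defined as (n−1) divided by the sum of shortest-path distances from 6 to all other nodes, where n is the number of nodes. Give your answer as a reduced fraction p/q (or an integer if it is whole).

Distances from 6: 1:1, 2:1, 3:1, 4:1, 5:1, 7:2, 8:2, 9:1, 10:2. Sum = 12.
n = 10, so closeness = 9/12 = 3/4.

3/4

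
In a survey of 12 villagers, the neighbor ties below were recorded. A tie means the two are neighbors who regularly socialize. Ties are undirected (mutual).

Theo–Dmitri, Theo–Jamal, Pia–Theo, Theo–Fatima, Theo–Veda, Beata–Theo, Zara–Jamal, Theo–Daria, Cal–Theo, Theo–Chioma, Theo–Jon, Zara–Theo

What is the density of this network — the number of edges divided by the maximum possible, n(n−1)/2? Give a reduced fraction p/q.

2/11

There are 12 edges and 12 nodes, so the maximum possible is C(12,2) = 66.
Density = 12/66 = 2/11.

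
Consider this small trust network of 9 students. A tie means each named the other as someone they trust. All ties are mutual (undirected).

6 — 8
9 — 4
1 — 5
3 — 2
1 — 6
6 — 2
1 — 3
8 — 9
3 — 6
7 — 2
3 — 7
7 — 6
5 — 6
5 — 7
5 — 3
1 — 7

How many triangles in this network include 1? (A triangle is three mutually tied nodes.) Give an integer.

1's neighbors: 3, 5, 6, and 7.
Neighbor pairs that are themselves tied: 1–3–5; 1–3–6; 1–3–7; 1–5–6; 1–5–7; 1–6–7. Each forms one triangle with 1, for 6 in total.

6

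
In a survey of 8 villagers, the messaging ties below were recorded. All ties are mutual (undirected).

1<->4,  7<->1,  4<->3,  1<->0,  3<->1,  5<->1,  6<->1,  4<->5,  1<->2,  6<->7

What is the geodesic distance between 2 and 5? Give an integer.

One shortest route is 2 – 1 – 5, which uses 2 edges, and 2 and 5 are not directly tied, so nothing shorter exists. So d(2,5) = 2.

2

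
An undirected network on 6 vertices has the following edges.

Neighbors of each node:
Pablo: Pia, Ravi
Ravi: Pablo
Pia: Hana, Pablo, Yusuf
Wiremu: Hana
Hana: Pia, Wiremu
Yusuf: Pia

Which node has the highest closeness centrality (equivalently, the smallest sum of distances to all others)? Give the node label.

Farness (sum of distances to all others) for each node — Hana:9, Pablo:9, Pia:7, Ravi:13, Wiremu:13, Yusuf:11.
The smallest farness is 7, for Pia, so Pia has the highest closeness.

Pia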